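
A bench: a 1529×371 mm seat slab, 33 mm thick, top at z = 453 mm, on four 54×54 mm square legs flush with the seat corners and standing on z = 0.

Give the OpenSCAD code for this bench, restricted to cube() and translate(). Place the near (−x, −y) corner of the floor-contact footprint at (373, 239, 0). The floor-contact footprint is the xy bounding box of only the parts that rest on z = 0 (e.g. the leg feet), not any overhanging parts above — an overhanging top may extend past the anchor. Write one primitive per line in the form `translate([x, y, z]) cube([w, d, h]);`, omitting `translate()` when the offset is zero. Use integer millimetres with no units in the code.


// leg_h = 453 − 33 = 420
translate([373, 239, 420]) cube([1529, 371, 33]);
translate([373, 239, 0]) cube([54, 54, 420]);
translate([373, 556, 0]) cube([54, 54, 420]);
translate([1848, 239, 0]) cube([54, 54, 420]);
translate([1848, 556, 0]) cube([54, 54, 420]);


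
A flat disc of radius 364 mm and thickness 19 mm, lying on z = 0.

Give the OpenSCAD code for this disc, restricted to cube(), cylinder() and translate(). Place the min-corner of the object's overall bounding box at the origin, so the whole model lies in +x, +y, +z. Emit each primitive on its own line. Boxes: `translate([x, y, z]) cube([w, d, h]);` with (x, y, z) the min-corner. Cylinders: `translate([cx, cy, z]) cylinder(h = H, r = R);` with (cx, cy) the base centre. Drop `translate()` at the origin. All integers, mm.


translate([364, 364, 0]) cylinder(h = 19, r = 364);


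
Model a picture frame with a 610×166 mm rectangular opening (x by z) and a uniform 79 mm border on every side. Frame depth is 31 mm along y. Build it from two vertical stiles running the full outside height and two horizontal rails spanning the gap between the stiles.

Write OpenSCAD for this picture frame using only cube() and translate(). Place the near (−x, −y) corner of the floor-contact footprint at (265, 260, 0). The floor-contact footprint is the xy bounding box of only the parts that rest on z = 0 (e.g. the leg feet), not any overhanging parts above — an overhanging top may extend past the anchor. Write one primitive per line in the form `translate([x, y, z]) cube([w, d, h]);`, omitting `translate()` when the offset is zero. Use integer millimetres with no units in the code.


translate([265, 260, 0]) cube([79, 31, 324]);
translate([954, 260, 0]) cube([79, 31, 324]);
translate([344, 260, 0]) cube([610, 31, 79]);
translate([344, 260, 245]) cube([610, 31, 79]);


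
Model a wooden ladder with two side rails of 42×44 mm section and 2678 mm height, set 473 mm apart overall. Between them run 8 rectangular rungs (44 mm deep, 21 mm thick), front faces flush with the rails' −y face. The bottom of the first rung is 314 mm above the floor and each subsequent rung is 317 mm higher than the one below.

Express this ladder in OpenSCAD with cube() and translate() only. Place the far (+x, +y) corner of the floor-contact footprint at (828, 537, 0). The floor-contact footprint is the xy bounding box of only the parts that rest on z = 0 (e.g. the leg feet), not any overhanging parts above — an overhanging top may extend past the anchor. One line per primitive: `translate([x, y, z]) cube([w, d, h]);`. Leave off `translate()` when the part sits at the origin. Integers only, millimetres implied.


translate([355, 493, 0]) cube([42, 44, 2678]);
translate([786, 493, 0]) cube([42, 44, 2678]);
translate([397, 493, 314]) cube([389, 44, 21]);
translate([397, 493, 631]) cube([389, 44, 21]);
translate([397, 493, 948]) cube([389, 44, 21]);
translate([397, 493, 1265]) cube([389, 44, 21]);
translate([397, 493, 1582]) cube([389, 44, 21]);
translate([397, 493, 1899]) cube([389, 44, 21]);
translate([397, 493, 2216]) cube([389, 44, 21]);
translate([397, 493, 2533]) cube([389, 44, 21]);


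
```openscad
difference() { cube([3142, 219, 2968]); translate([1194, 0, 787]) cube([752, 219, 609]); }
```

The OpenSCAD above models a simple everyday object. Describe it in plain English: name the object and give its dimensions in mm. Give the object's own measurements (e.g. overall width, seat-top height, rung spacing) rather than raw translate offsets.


A wall 3142 mm long (x), 219 mm thick (y), 2968 mm tall, with a rectangular window opening cut through it. The opening is 752 mm wide and 609 mm tall; its sill is at z = 787 mm and its near (−x) edge is 1194 mm from the wall's −x end. The opening passes through the full wall thickness.


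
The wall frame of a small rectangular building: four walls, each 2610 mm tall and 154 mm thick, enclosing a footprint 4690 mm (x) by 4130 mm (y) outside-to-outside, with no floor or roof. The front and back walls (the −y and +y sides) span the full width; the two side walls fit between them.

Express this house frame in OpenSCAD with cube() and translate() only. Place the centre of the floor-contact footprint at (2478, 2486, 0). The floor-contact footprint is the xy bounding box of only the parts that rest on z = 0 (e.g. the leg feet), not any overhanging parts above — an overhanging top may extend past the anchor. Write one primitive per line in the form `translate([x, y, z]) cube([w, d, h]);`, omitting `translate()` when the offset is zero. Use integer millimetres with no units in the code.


translate([133, 421, 0]) cube([4690, 154, 2610]);
translate([133, 4397, 0]) cube([4690, 154, 2610]);
translate([133, 575, 0]) cube([154, 3822, 2610]);
translate([4669, 575, 0]) cube([154, 3822, 2610]);


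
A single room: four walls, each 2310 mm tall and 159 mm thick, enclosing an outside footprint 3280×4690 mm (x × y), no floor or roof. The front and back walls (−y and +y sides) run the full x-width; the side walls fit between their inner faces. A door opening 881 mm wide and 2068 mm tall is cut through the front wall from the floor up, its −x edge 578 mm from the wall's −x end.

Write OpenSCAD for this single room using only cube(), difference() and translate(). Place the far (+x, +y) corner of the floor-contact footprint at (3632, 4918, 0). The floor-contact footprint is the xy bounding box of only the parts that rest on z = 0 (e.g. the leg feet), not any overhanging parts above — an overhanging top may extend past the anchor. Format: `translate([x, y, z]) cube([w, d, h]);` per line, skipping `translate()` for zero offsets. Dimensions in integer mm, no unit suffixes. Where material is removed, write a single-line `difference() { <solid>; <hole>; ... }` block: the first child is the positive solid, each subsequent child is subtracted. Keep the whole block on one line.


difference() { translate([352, 228, 0]) cube([3280, 159, 2310]); translate([930, 228, 0]) cube([881, 159, 2068]); }
translate([352, 4759, 0]) cube([3280, 159, 2310]);
translate([352, 387, 0]) cube([159, 4372, 2310]);
translate([3473, 387, 0]) cube([159, 4372, 2310]);


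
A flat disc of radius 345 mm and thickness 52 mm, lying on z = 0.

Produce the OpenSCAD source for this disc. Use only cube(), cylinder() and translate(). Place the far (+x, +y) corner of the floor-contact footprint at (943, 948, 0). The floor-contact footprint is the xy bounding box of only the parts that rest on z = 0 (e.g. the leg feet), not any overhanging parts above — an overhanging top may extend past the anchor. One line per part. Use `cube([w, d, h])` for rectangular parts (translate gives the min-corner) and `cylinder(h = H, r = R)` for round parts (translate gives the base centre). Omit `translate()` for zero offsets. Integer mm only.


translate([598, 603, 0]) cylinder(h = 52, r = 345);


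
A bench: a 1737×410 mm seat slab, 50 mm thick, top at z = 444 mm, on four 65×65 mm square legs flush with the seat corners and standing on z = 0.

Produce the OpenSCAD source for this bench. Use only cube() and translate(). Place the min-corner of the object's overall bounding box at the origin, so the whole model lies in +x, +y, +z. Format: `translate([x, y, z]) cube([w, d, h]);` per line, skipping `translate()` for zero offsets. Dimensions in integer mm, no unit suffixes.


translate([0, 0, 394]) cube([1737, 410, 50]);
cube([65, 65, 394]);
translate([0, 345, 0]) cube([65, 65, 394]);
translate([1672, 0, 0]) cube([65, 65, 394]);
translate([1672, 345, 0]) cube([65, 65, 394]);


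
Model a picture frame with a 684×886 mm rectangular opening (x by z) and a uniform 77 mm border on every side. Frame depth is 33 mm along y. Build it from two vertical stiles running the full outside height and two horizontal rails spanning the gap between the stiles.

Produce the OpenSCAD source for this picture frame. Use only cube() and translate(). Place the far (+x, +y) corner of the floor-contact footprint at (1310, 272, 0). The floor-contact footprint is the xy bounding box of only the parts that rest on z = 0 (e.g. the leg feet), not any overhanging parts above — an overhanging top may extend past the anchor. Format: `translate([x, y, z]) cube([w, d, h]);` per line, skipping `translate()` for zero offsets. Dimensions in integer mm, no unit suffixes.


translate([472, 239, 0]) cube([77, 33, 1040]);
translate([1233, 239, 0]) cube([77, 33, 1040]);
translate([549, 239, 0]) cube([684, 33, 77]);
translate([549, 239, 963]) cube([684, 33, 77]);


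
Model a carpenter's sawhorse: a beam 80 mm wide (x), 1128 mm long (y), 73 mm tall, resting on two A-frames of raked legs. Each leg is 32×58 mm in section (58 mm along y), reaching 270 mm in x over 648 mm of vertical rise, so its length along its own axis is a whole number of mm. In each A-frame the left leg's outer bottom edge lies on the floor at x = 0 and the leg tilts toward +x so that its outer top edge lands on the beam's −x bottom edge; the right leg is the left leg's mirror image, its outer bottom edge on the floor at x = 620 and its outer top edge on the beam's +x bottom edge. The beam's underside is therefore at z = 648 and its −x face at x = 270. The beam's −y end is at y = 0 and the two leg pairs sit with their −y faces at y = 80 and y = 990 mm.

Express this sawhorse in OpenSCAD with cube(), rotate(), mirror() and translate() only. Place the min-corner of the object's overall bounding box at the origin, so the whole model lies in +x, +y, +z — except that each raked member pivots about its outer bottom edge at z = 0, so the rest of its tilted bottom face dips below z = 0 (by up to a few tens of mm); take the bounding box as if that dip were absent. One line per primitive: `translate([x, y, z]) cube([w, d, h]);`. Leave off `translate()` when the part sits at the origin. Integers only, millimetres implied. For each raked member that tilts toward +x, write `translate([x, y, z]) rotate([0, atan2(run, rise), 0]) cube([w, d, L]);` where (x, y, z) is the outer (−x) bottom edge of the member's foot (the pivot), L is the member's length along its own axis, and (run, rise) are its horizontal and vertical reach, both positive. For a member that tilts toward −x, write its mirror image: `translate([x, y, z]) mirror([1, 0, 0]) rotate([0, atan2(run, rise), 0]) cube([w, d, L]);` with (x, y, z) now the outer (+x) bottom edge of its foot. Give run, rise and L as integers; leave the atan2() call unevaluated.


translate([270, 0, 648]) cube([80, 1128, 73]);
translate([0, 80, 0]) rotate([0, atan2(270, 648), 0]) cube([32, 58, 702]);
translate([620, 80, 0]) mirror([1, 0, 0]) rotate([0, atan2(270, 648), 0]) cube([32, 58, 702]);
translate([0, 990, 0]) rotate([0, atan2(270, 648), 0]) cube([32, 58, 702]);
translate([620, 990, 0]) mirror([1, 0, 0]) rotate([0, atan2(270, 648), 0]) cube([32, 58, 702]);


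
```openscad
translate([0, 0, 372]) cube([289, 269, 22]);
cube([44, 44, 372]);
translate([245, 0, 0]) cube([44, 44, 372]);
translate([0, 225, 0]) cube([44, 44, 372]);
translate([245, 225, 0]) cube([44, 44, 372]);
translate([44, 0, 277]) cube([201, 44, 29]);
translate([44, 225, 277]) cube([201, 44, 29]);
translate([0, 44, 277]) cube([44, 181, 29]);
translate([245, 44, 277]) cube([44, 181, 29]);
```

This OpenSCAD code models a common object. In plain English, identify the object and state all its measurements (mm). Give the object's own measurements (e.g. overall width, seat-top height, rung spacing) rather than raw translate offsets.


A simple wooden stool: a rectangular seat 289 mm (x) by 269 mm (y), 22 mm thick, top face at z = 394 mm, on four square legs, each 44×44 mm in cross-section. The legs rest on z = 0, each flush with a corner of the seat. Four stretchers, 44 mm wide and 29 mm tall, connect adjacent legs with their undersides at z = 277 mm, each running between the inner faces of the legs it joins and aligned with the legs' outer faces on the other axis.


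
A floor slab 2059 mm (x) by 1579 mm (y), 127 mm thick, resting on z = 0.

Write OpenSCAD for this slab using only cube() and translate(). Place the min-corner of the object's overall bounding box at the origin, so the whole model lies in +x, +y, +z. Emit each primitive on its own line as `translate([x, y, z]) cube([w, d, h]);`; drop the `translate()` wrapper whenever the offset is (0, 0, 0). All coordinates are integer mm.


cube([2059, 1579, 127]);


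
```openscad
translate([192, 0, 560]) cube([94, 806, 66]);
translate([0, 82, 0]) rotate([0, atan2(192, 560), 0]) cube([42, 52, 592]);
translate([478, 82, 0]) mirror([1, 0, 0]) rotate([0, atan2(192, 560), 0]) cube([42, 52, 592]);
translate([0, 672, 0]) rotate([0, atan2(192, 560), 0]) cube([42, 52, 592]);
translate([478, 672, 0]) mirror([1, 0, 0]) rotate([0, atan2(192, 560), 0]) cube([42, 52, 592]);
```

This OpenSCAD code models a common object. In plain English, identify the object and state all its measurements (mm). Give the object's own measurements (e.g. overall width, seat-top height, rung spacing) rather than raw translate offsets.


A sawhorse. A 94×806×66 mm beam (x, y, z) sits on two A-frame leg pairs. Each pair is two raked legs of 42×52 mm section (52 mm along y) splaying symmetrically in x. Each leg rises 560 mm vertically over 192 mm of horizontal reach and is 592 mm long along its own axis. Every leg's outer bottom edge rests on the floor and its outer top edge meets a bottom edge of the beam — the left legs (tilting toward +x) meet the beam's −x bottom edge, the right legs (their mirror images, tilting toward −x) meet its +x bottom edge — so the leg tops tuck under the beam, the beam's underside is 560 mm above the floor, and the feet are 478 mm apart outside-to-outside with the beam centred between them. The two leg pairs are set in 82 mm from either end of the beam.


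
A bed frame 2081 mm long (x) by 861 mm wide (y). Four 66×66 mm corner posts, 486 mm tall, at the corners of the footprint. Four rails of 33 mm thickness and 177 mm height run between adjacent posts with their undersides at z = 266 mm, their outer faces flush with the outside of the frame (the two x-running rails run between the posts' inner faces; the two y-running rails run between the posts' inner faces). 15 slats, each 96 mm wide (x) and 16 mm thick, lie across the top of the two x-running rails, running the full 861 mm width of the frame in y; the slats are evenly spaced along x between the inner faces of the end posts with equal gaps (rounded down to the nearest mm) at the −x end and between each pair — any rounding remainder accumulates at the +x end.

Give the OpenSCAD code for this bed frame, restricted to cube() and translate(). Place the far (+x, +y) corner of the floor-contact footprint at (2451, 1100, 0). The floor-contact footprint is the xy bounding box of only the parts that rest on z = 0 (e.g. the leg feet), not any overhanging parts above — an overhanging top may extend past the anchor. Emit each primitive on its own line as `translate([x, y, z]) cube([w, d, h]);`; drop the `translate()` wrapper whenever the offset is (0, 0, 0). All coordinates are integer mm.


// slat z = rail_z + rail_h = 266 + 177 = 443
// slat gap = ⌊(1949 − 15·96) / 16⌋ = 31
translate([370, 239, 0]) cube([66, 66, 486]);
translate([370, 1034, 0]) cube([66, 66, 486]);
translate([2385, 239, 0]) cube([66, 66, 486]);
translate([2385, 1034, 0]) cube([66, 66, 486]);
translate([436, 239, 266]) cube([1949, 33, 177]);
translate([436, 1067, 266]) cube([1949, 33, 177]);
translate([370, 305, 266]) cube([33, 729, 177]);
translate([2418, 305, 266]) cube([33, 729, 177]);
translate([467, 239, 443]) cube([96, 861, 16]);
translate([594, 239, 443]) cube([96, 861, 16]);
translate([721, 239, 443]) cube([96, 861, 16]);
translate([848, 239, 443]) cube([96, 861, 16]);
translate([975, 239, 443]) cube([96, 861, 16]);
translate([1102, 239, 443]) cube([96, 861, 16]);
translate([1229, 239, 443]) cube([96, 861, 16]);
translate([1356, 239, 443]) cube([96, 861, 16]);
translate([1483, 239, 443]) cube([96, 861, 16]);
translate([1610, 239, 443]) cube([96, 861, 16]);
translate([1737, 239, 443]) cube([96, 861, 16]);
translate([1864, 239, 443]) cube([96, 861, 16]);
translate([1991, 239, 443]) cube([96, 861, 16]);
translate([2118, 239, 443]) cube([96, 861, 16]);
translate([2245, 239, 443]) cube([96, 861, 16]);


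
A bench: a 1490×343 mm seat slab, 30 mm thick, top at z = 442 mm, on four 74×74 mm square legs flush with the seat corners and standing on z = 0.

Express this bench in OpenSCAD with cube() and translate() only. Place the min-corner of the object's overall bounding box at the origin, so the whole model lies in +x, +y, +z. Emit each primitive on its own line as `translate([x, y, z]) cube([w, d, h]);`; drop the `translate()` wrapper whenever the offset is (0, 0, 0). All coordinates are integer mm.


// leg_h = 442 − 30 = 412
translate([0, 0, 412]) cube([1490, 343, 30]);
cube([74, 74, 412]);
translate([0, 269, 0]) cube([74, 74, 412]);
translate([1416, 0, 0]) cube([74, 74, 412]);
translate([1416, 269, 0]) cube([74, 74, 412]);


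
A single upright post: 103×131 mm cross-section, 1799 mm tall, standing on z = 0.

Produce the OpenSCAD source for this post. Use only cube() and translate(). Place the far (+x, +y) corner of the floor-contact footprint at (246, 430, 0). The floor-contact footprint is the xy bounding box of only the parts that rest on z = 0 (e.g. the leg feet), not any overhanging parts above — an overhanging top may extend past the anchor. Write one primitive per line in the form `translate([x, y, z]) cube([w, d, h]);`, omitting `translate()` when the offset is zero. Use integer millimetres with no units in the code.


translate([143, 299, 0]) cube([103, 131, 1799]);


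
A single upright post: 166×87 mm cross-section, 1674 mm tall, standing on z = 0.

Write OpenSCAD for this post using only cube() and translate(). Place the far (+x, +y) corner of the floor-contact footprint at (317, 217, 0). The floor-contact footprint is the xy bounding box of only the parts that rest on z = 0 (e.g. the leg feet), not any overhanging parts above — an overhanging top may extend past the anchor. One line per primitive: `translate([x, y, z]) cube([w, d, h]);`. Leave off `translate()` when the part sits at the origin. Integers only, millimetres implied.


translate([151, 130, 0]) cube([166, 87, 1674]);


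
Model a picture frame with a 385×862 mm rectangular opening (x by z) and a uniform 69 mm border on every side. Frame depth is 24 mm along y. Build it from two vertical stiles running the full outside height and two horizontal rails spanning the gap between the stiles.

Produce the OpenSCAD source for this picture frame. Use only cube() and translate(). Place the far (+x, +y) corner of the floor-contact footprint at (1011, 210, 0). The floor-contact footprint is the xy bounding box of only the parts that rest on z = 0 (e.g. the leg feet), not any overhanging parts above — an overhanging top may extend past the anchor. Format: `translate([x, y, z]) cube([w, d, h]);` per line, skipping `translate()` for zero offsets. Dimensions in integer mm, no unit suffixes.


translate([488, 186, 0]) cube([69, 24, 1000]);
translate([942, 186, 0]) cube([69, 24, 1000]);
translate([557, 186, 0]) cube([385, 24, 69]);
translate([557, 186, 931]) cube([385, 24, 69]);


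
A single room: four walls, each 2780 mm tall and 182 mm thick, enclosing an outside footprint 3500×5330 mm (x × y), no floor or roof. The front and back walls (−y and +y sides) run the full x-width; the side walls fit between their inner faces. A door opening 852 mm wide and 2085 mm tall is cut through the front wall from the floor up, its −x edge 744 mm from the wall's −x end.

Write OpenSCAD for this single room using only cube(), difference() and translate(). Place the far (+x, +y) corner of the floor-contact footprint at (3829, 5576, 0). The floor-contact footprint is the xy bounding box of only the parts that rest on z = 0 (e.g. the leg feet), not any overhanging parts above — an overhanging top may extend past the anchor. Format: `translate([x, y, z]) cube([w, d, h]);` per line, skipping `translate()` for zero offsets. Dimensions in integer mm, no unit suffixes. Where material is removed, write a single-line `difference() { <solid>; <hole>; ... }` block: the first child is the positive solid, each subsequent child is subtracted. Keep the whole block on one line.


difference() { translate([329, 246, 0]) cube([3500, 182, 2780]); translate([1073, 246, 0]) cube([852, 182, 2085]); }
translate([329, 5394, 0]) cube([3500, 182, 2780]);
translate([329, 428, 0]) cube([182, 4966, 2780]);
translate([3647, 428, 0]) cube([182, 4966, 2780]);


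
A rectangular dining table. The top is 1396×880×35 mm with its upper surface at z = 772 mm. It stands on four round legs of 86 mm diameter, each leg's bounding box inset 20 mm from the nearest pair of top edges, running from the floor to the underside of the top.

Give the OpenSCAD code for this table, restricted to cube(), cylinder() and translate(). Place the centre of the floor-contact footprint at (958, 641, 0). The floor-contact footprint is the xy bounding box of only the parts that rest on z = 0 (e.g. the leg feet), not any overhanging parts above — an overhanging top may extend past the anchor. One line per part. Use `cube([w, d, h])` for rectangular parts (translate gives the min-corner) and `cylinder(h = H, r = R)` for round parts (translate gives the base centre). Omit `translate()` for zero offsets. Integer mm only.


translate([260, 201, 737]) cube([1396, 880, 35]);
translate([323, 264, 0]) cylinder(h = 737, r = 43);
translate([1593, 264, 0]) cylinder(h = 737, r = 43);
translate([323, 1018, 0]) cylinder(h = 737, r = 43);
translate([1593, 1018, 0]) cylinder(h = 737, r = 43);


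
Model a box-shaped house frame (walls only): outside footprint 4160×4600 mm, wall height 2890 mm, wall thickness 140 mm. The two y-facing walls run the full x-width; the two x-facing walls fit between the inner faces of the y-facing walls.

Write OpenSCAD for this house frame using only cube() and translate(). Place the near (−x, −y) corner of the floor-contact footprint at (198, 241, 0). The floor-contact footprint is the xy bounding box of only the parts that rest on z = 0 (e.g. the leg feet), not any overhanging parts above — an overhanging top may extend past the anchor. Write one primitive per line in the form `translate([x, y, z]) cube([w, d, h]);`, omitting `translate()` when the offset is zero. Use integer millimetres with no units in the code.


translate([198, 241, 0]) cube([4160, 140, 2890]);
translate([198, 4701, 0]) cube([4160, 140, 2890]);
translate([198, 381, 0]) cube([140, 4320, 2890]);
translate([4218, 381, 0]) cube([140, 4320, 2890]);


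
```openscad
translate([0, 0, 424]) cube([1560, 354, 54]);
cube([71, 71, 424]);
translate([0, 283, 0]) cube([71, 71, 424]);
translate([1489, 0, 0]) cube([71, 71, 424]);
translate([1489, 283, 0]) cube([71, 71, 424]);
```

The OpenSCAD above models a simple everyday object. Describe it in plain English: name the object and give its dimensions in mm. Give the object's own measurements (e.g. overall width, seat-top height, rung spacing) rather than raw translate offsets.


A bench: a 1560×354 mm seat slab, 54 mm thick, top at z = 478 mm, on four 71×71 mm square legs flush with the seat corners and standing on z = 0.


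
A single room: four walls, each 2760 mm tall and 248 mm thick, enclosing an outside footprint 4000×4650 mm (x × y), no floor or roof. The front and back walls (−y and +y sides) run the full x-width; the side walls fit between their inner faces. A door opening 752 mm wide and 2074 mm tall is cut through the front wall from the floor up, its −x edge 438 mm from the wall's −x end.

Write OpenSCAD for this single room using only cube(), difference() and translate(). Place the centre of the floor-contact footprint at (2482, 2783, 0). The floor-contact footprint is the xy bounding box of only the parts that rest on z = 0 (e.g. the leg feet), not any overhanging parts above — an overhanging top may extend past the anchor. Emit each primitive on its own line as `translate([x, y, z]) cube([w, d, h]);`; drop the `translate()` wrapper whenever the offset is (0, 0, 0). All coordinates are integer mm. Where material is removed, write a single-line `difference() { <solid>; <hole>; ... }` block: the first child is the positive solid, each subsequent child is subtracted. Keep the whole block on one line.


difference() { translate([482, 458, 0]) cube([4000, 248, 2760]); translate([920, 458, 0]) cube([752, 248, 2074]); }
translate([482, 4860, 0]) cube([4000, 248, 2760]);
translate([482, 706, 0]) cube([248, 4154, 2760]);
translate([4234, 706, 0]) cube([248, 4154, 2760]);


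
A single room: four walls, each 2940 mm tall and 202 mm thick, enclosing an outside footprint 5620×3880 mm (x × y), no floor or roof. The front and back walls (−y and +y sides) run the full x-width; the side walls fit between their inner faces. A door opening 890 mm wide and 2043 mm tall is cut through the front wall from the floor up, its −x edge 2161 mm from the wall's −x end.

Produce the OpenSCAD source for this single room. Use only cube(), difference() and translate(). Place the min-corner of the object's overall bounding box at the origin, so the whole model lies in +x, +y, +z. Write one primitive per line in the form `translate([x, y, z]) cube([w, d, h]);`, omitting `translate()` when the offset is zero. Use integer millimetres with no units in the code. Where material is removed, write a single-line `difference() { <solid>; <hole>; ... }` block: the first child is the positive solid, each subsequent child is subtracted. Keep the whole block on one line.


difference() { cube([5620, 202, 2940]); translate([2161, 0, 0]) cube([890, 202, 2043]); }
translate([0, 3678, 0]) cube([5620, 202, 2940]);
translate([0, 202, 0]) cube([202, 3476, 2940]);
translate([5418, 202, 0]) cube([202, 3476, 2940]);


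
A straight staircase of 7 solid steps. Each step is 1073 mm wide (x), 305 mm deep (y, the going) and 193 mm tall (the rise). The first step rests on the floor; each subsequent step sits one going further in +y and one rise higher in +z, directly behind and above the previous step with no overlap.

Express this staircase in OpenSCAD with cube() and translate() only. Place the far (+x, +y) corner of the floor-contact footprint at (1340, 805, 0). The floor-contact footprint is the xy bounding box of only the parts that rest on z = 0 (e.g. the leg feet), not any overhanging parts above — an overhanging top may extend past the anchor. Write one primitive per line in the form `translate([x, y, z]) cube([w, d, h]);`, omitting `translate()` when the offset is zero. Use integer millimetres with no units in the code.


translate([267, 500, 0]) cube([1073, 305, 193]);
translate([267, 805, 193]) cube([1073, 305, 193]);
translate([267, 1110, 386]) cube([1073, 305, 193]);
translate([267, 1415, 579]) cube([1073, 305, 193]);
translate([267, 1720, 772]) cube([1073, 305, 193]);
translate([267, 2025, 965]) cube([1073, 305, 193]);
translate([267, 2330, 1158]) cube([1073, 305, 193]);


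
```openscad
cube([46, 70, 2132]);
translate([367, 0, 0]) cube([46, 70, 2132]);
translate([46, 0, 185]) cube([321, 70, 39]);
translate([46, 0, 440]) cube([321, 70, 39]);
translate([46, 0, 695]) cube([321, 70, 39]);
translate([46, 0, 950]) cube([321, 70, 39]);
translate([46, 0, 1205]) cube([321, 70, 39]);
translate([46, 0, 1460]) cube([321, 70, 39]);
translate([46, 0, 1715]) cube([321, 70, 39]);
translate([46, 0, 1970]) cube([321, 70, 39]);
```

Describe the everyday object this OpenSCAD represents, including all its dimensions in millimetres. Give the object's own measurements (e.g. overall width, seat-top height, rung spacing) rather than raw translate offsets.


A straight ladder. Two 46×70 mm vertical rails, 2132 mm tall, stand 413 mm apart (outside-to-outside) with their front faces coplanar on the −y side. 8 rungs, each 70 mm deep and 39 mm tall, span between the inner faces of the rails, front faces flush with the rails. The lowest rung's underside is at z = 185 mm and rungs are spaced 255 mm apart (underside to underside).


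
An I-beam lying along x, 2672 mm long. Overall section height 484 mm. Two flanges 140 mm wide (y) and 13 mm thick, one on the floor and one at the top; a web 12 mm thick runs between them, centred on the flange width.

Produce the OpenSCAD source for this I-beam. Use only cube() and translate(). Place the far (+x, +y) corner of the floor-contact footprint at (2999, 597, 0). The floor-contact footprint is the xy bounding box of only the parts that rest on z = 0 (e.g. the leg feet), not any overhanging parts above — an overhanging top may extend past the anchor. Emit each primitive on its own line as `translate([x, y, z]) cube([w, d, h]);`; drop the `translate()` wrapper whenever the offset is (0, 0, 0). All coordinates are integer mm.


translate([327, 457, 0]) cube([2672, 140, 13]);
translate([327, 521, 13]) cube([2672, 12, 458]);
translate([327, 457, 471]) cube([2672, 140, 13]);


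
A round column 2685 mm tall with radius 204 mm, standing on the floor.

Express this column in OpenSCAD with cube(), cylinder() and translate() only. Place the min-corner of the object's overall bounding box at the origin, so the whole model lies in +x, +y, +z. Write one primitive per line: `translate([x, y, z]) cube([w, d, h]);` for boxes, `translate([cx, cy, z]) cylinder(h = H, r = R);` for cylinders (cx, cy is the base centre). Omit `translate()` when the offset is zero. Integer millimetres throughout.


translate([204, 204, 0]) cylinder(h = 2685, r = 204);


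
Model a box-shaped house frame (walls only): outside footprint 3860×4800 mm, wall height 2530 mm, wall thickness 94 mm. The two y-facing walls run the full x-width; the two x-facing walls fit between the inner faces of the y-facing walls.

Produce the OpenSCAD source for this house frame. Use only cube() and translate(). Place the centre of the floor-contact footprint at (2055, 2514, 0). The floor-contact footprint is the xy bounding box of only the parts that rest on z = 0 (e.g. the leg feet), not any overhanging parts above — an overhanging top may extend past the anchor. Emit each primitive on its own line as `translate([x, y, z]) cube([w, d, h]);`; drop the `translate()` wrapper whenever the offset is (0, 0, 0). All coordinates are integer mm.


translate([125, 114, 0]) cube([3860, 94, 2530]);
translate([125, 4820, 0]) cube([3860, 94, 2530]);
translate([125, 208, 0]) cube([94, 4612, 2530]);
translate([3891, 208, 0]) cube([94, 4612, 2530]);


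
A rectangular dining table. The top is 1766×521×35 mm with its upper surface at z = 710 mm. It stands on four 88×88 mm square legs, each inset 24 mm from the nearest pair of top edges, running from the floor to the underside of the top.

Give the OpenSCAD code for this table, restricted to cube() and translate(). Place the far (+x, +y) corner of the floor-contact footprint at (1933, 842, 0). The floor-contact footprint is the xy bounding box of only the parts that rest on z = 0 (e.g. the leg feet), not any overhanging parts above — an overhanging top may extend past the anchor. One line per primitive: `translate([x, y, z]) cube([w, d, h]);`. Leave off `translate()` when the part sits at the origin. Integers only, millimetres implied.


translate([191, 345, 675]) cube([1766, 521, 35]);
translate([215, 369, 0]) cube([88, 88, 675]);
translate([1845, 369, 0]) cube([88, 88, 675]);
translate([215, 754, 0]) cube([88, 88, 675]);
translate([1845, 754, 0]) cube([88, 88, 675]);


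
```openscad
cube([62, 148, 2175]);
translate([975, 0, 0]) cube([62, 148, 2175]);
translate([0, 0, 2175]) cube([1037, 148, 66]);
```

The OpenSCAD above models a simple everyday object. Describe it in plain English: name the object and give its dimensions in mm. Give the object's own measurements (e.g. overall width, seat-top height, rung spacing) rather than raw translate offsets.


A door frame. The clear opening is 913 mm wide and 2175 mm high. Two 62 mm wide jambs, 148 mm deep, stand either side of the opening from the floor to the top of the opening. A 66 mm thick head sits across the top of both jambs, spanning the full outside width of the frame.


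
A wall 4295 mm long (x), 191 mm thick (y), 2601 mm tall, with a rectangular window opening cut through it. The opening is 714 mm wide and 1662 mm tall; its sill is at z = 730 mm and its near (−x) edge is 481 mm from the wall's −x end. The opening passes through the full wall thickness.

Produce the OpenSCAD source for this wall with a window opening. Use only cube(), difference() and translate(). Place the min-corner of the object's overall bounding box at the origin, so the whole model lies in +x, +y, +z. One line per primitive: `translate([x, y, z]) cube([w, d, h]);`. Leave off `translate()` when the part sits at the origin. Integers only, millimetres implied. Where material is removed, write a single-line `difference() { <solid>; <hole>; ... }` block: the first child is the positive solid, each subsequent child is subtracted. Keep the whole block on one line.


difference() { cube([4295, 191, 2601]); translate([481, 0, 730]) cube([714, 191, 1662]); }


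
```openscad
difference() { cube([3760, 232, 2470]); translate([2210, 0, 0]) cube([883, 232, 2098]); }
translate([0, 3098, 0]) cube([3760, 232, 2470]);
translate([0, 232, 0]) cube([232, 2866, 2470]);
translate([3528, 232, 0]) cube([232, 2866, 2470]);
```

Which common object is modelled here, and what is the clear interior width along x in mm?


A single room. The interior width is 3296 mm.

Four walls enclosing a rectangle with a door in the front wall — a room. Outside width 3760 minus two 232 mm walls gives 3296 mm.


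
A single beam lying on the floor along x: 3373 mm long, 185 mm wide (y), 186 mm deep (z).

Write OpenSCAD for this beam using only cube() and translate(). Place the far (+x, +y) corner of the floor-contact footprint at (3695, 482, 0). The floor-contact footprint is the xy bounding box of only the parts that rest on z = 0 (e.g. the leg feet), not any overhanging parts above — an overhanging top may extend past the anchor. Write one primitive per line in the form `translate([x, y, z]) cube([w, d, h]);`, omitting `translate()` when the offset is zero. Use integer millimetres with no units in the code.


translate([322, 297, 0]) cube([3373, 185, 186]);


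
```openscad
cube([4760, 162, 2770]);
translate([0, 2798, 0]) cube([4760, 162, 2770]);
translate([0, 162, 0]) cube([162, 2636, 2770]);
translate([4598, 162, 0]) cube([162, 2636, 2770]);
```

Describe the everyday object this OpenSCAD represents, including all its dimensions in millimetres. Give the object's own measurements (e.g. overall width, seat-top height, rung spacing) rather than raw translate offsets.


The wall frame of a small rectangular building: four walls, each 2770 mm tall and 162 mm thick, enclosing a footprint 4760 mm (x) by 2960 mm (y) outside-to-outside, with no floor or roof. The front and back walls (the −y and +y sides) span the full width; the two side walls fit between them.


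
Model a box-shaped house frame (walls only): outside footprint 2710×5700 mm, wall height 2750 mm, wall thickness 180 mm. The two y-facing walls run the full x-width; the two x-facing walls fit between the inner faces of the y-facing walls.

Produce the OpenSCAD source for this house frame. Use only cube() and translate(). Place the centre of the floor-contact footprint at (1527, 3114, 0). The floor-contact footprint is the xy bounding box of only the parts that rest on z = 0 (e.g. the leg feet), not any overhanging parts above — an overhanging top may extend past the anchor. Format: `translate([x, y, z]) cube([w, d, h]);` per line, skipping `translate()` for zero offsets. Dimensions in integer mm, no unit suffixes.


translate([172, 264, 0]) cube([2710, 180, 2750]);
translate([172, 5784, 0]) cube([2710, 180, 2750]);
translate([172, 444, 0]) cube([180, 5340, 2750]);
translate([2702, 444, 0]) cube([180, 5340, 2750]);


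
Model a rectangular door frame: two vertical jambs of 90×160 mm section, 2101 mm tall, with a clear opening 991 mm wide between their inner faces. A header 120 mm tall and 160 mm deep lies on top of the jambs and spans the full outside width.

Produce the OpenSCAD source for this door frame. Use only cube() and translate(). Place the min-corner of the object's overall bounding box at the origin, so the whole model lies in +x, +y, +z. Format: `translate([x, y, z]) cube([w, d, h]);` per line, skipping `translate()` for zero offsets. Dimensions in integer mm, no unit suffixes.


cube([90, 160, 2101]);
translate([1081, 0, 0]) cube([90, 160, 2101]);
translate([0, 0, 2101]) cube([1171, 160, 120]);


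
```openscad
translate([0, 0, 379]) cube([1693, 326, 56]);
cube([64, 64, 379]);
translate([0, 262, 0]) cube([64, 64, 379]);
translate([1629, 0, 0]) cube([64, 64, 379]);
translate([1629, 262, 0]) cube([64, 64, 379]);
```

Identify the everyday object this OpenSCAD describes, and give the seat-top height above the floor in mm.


A bench. The seat-top height is 435 mm.

A long slab on four corner posts — a bench. The slab sits at z = 379 with thickness 56, so the top is 379 + 56 = 435 mm.


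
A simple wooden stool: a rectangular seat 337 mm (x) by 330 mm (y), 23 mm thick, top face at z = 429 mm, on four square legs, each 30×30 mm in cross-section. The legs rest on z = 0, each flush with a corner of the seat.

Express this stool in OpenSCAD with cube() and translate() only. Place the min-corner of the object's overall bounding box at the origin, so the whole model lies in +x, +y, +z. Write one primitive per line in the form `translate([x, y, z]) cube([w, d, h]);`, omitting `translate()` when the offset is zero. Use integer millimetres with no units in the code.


translate([0, 0, 406]) cube([337, 330, 23]);
cube([30, 30, 406]);
translate([307, 0, 0]) cube([30, 30, 406]);
translate([0, 300, 0]) cube([30, 30, 406]);
translate([307, 300, 0]) cube([30, 30, 406]);


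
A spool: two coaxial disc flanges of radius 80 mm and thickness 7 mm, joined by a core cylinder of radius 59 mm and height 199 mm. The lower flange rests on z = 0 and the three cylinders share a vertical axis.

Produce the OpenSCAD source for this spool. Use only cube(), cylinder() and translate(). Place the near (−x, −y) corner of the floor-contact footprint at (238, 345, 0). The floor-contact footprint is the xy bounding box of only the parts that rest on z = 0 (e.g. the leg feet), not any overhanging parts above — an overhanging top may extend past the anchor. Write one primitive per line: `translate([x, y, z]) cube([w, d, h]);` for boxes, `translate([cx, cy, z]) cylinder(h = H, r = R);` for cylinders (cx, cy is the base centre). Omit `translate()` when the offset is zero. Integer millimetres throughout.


translate([318, 425, 0]) cylinder(h = 7, r = 80);
translate([318, 425, 7]) cylinder(h = 199, r = 59);
translate([318, 425, 206]) cylinder(h = 7, r = 80);


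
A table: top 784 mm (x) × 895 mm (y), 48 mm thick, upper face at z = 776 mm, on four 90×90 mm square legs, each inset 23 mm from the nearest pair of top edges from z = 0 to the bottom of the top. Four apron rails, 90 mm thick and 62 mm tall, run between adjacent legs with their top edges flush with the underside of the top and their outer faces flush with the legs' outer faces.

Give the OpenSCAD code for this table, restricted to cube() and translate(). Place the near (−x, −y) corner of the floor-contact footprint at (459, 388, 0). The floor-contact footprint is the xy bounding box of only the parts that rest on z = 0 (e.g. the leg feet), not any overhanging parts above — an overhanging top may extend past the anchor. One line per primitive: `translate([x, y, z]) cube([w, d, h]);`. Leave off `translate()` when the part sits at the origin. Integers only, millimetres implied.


// leg_h = 776 - 48 = 728
// apron z = 728 - 62 = 666
translate([436, 365, 728]) cube([784, 895, 48]);
translate([459, 388, 0]) cube([90, 90, 728]);
translate([1107, 388, 0]) cube([90, 90, 728]);
translate([459, 1147, 0]) cube([90, 90, 728]);
translate([1107, 1147, 0]) cube([90, 90, 728]);
translate([549, 388, 666]) cube([558, 90, 62]);
translate([549, 1147, 666]) cube([558, 90, 62]);
translate([459, 478, 666]) cube([90, 669, 62]);
translate([1107, 478, 666]) cube([90, 669, 62]);
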